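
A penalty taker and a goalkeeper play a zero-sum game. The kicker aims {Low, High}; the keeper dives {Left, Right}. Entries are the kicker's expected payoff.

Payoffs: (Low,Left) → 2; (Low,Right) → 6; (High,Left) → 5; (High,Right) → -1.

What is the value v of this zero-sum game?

Row minima: Low → 2, High → -1; maximin = 2.
Column maxima: Left → 5, Right → 6; minimax = 5.
2 ≠ 5, so there is no saddle point; optimal play is mixed.
Let the kicker play Low with probability p. Expected payoff against Left: 2p + 5(1−p) = −3p + 5; against Right: 6p + (-1)(1−p) = 7p − 1.
Setting these equal: −3p + 5 = 7p − 1 ⇒ −10p = -6 ⇒ p = 3/5, and the value is (-3)·(3/5) + 5 = 16/5.
For the keeper: with q = P(Left), equating Low's and High's payoffs gives −4q + 6 = 6q − 1 ⇒ q = 7/10.

16/5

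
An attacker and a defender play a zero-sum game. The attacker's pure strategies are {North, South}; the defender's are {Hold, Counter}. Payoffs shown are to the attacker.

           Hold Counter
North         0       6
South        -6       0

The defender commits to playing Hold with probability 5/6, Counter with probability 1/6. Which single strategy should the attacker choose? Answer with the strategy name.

Expected payoff of North: (5/6)·0 + (1/6)·6 = 1.
Expected payoff of South: (5/6)·(-6) + (1/6)·0 = -5.
The largest is 1, so the attacker's best response is North.

North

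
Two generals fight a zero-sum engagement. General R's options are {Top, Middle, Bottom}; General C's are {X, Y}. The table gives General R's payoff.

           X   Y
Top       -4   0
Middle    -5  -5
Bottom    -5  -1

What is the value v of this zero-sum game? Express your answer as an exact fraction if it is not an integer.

-4

Row minima: Top → -4, Middle → -5, Bottom → -5; maximin = -4.
Column maxima: X → -4, Y → 0; minimax = -4.
Since maximin = minimax = -4, there is a saddle point and the value is -4.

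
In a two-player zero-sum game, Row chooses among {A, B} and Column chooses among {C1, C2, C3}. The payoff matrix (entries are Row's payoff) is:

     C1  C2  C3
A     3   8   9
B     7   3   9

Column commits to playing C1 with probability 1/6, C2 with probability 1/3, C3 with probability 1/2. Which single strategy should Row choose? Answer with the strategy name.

Expected payoff of A: (1/6)·3 + (1/3)·8 + (1/2)·9 = 23/3.
Expected payoff of B: (1/6)·7 + (1/3)·3 + (1/2)·9 = 20/3.
The largest is 23/3, so Row's best response is A.

A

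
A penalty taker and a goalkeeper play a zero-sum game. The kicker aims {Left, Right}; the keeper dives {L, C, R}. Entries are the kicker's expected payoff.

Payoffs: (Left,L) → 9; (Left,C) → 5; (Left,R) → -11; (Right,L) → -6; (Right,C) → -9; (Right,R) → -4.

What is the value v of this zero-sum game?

-17/3

Row minima: Left → -11, Right → -9; maximin = -9.
Column maxima: L → 9, C → 5, R → -4; minimax = -4.
-9 ≠ -4, so there is no saddle point; optimal play is mixed.
L is strictly dominated by C (it gives the kicker strictly more in every row), so the keeper never plays it.
On the remaining 2×2 (Left, Right vs C, R):
Let the kicker play Left with probability p. Expected payoff against C: 5p + (-9)(1−p) = 14p − 9; against R: (-11)p + (-4)(1−p) = −7p − 4.
Setting these equal: 14p − 9 = −7p − 4 ⇒ 21p = 5 ⇒ p = 5/21, and the value is (14)·(5/21) − 9 = -17/3.
For the keeper: with q = P(C), equating Left's and Right's payoffs gives 16q − 11 = −5q − 4 ⇒ q = 1/3.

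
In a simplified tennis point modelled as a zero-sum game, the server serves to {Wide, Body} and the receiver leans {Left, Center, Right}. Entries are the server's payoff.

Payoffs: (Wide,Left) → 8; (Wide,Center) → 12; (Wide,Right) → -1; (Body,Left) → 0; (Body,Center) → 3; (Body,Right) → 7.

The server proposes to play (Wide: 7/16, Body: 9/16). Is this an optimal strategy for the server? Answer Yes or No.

Against Left this mix gives (7/16)·8 + (9/16)·0 = 7/2.
Against Center this mix gives (7/16)·12 + (9/16)·3 = 111/16.
Against Right this mix gives (7/16)·(-1) + (9/16)·7 = 7/2.
All of the receiver's active replies (Left, Right) yield 7/2, and no column does worse for the server. The mix makes the receiver indifferent and guarantees 7/2, so it is optimal.

Yes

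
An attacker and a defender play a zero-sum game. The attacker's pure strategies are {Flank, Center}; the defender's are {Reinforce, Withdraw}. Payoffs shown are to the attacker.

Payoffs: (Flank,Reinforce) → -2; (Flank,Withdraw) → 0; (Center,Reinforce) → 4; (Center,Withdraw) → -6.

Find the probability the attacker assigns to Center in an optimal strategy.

1/6

Row minima: Flank → -2, Center → -6; maximin = -2.
Column maxima: Reinforce → 4, Withdraw → 0; minimax = 0.
-2 ≠ 0, so there is no saddle point; optimal play is mixed.
Let the attacker play Flank with probability p. Expected payoff against Reinforce: (-2)p + 4(1−p) = −6p + 4; against Withdraw: 0p + (-6)(1−p) = 6p − 6.
Setting these equal: −6p + 4 = 6p − 6 ⇒ −12p = -10 ⇒ p = 5/6, and the value is (-6)·(5/6) + 4 = -1.
For the defender: with q = P(Reinforce), equating Flank's and Center's payoffs gives −2q = 10q − 6 ⇒ q = 1/2.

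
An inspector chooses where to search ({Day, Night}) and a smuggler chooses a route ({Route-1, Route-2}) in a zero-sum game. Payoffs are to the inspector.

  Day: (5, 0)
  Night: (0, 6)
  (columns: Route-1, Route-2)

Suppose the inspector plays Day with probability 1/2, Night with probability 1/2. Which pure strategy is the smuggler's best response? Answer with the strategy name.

Route-1

If the smuggler plays Route-1, the inspector's expected payoff is (1/2)·5 + (1/2)·0 = 5/2.
If the smuggler plays Route-2, the inspector's expected payoff is (1/2)·0 + (1/2)·6 = 3.
The smuggler minimizes the inspector's payoff; the smallest is 5/2, so the best response is Route-1.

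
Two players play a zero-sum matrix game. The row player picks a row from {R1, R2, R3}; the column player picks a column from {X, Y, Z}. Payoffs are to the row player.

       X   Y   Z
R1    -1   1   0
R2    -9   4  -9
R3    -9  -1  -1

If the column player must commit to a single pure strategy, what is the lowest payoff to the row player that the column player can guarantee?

-1

Column maxima: X → -1, Y → 4, Z → 0.
The smallest of these is -1.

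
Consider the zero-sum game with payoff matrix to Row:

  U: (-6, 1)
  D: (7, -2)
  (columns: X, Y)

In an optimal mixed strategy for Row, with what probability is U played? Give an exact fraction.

9/16

Row minima: U → -6, D → -2; maximin = -2.
Column maxima: X → 7, Y → 1; minimax = 1.
-2 ≠ 1, so there is no saddle point; optimal play is mixed.
Let Row play U with probability p. Expected payoff against X: (-6)p + 7(1−p) = −13p + 7; against Y: 1p + (-2)(1−p) = 3p − 2.
Setting these equal: −13p + 7 = 3p − 2 ⇒ −16p = -9 ⇒ p = 9/16, and the value is (-13)·(9/16) + 7 = -5/16.
For Column: with q = P(X), equating U's and D's payoffs gives −7q + 1 = 9q − 2 ⇒ q = 3/16.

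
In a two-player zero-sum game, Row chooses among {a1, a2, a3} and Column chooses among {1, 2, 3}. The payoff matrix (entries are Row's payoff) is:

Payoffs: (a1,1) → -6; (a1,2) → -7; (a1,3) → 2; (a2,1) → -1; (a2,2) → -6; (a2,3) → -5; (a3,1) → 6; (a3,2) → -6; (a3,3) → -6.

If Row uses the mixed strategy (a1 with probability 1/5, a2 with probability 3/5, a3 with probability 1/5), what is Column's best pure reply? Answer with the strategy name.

If Column plays 1, Row's expected payoff is (1/5)·(-6) + (3/5)·(-1) + (1/5)·6 = -3/5.
If Column plays 2, Row's expected payoff is (1/5)·(-7) + (3/5)·(-6) + (1/5)·(-6) = -31/5.
If Column plays 3, Row's expected payoff is (1/5)·2 + (3/5)·(-5) + (1/5)·(-6) = -19/5.
Column minimizes Row's payoff; the smallest is -31/5, so the best response is 2.

2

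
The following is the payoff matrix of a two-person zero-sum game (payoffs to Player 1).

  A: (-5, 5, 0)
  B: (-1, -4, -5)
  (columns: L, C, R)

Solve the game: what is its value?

Row minima: A → -5, B → -5; maximin = -5.
Column maxima: L → -1, C → 5, R → 0; minimax = -1.
-5 ≠ -1, so there is no saddle point; optimal play is mixed.
C is strictly dominated by R (it gives Player 1 strictly more in every row), so Player 2 never plays it.
On the remaining 2×2 (A, B vs L, R):
Let Player 1 play A with probability p. Expected payoff against L: (-5)p + (-1)(1−p) = −4p − 1; against R: 0p + (-5)(1−p) = 5p − 5.
Setting these equal: −4p − 1 = 5p − 5 ⇒ −9p = -4 ⇒ p = 4/9, and the value is (-4)·(4/9) − 1 = -25/9.
For Player 2: with q = P(L), equating A's and B's payoffs gives −5q = 4q − 5 ⇒ q = 5/9.

-25/9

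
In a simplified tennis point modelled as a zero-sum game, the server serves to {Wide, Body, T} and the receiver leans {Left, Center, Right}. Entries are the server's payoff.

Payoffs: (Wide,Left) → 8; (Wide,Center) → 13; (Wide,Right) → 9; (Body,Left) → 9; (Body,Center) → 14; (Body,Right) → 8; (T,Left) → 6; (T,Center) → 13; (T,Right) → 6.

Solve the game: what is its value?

17/2

Row minima: Wide → 8, Body → 8, T → 6; maximin = 8.
Column maxima: Left → 9, Center → 14, Right → 9; minimax = 9.
8 ≠ 9, so there is no saddle point; optimal play is mixed.
T is strictly dominated by Body, so the server never plays it.
Center is strictly dominated by Left (it gives the server strictly more in every row), so the receiver never plays it.
On the remaining 2×2 (Wide, Body vs Left, Right):
Let the server play Wide with probability p. Expected payoff against Left: 8p + 9(1−p) = −p + 9; against Right: 9p + 8(1−p) = p + 8.
Setting these equal: −p + 9 = p + 8 ⇒ −2p = -1 ⇒ p = 1/2, and the value is (-1)·(1/2) + 9 = 17/2.
For the receiver: with q = P(Left), equating Wide's and Body's payoffs gives −q + 9 = q + 8 ⇒ q = 1/2.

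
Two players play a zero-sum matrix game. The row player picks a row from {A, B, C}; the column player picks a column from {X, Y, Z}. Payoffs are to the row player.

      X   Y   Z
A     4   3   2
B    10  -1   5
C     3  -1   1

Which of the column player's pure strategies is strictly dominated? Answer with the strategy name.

Y holds the row player's payoff strictly below X in every row: 3 < 4, -1 < 10, -1 < 3.
So X is strictly dominated for the column player.

X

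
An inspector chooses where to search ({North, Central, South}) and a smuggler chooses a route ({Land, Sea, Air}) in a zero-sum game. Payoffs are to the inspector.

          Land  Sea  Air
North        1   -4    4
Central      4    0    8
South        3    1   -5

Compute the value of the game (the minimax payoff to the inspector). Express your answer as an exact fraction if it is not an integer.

4/7

Row minima: North → -4, Central → 0, South → -5; maximin = 0.
Column maxima: Land → 4, Sea → 1, Air → 8; minimax = 1.
0 ≠ 1, so there is no saddle point; optimal play is mixed.
North is strictly dominated by Central, so the inspector never plays it.
Land is strictly dominated by Sea (it gives the inspector strictly more in every row), so the smuggler never plays it.
On the remaining 2×2 (Central, South vs Sea, Air):
Let the inspector play Central with probability p. Expected payoff against Sea: 0p + 1(1−p) = −p + 1; against Air: 8p + (-5)(1−p) = 13p − 5.
Setting these equal: −p + 1 = 13p − 5 ⇒ −14p = -6 ⇒ p = 3/7, and the value is (-1)·(3/7) + 1 = 4/7.
For the smuggler: with q = P(Sea), equating Central's and South's payoffs gives −8q + 8 = 6q − 5 ⇒ q = 13/14.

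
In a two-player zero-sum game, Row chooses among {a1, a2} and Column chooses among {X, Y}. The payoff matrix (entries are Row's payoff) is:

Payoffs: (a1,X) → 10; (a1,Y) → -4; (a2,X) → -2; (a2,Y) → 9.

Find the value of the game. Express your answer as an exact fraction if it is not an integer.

Row minima: a1 → -4, a2 → -2; maximin = -2.
Column maxima: X → 10, Y → 9; minimax = 9.
-2 ≠ 9, so there is no saddle point; optimal play is mixed.
Let Row play a1 with probability p. Expected payoff against X: 10p + (-2)(1−p) = 12p − 2; against Y: (-4)p + 9(1−p) = −13p + 9.
Setting these equal: 12p − 2 = −13p + 9 ⇒ 25p = 11 ⇒ p = 11/25, and the value is (12)·(11/25) − 2 = 82/25.
For Column: with q = P(X), equating a1's and a2's payoffs gives 14q − 4 = −11q + 9 ⇒ q = 13/25.

82/25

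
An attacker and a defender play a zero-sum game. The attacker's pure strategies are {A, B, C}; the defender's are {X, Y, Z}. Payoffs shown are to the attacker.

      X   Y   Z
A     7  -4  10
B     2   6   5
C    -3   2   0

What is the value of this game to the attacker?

Row minima: A → -4, B → 2, C → -3; maximin = 2.
Column maxima: X → 7, Y → 6, Z → 10; minimax = 6.
2 ≠ 6, so there is no saddle point; optimal play is mixed.
C is strictly dominated by B, so the attacker never plays it.
Z is strictly dominated by X (it gives the attacker strictly more in every row), so the defender never plays it.
On the remaining 2×2 (A, B vs X, Y):
Let the attacker play A with probability p. Expected payoff against X: 7p + 2(1−p) = 5p + 2; against Y: (-4)p + 6(1−p) = −10p + 6.
Setting these equal: 5p + 2 = −10p + 6 ⇒ 15p = 4 ⇒ p = 4/15, and the value is (5)·(4/15) + 2 = 10/3.
For the defender: with q = P(X), equating A's and B's payoffs gives 11q − 4 = −4q + 6 ⇒ q = 2/3.

10/3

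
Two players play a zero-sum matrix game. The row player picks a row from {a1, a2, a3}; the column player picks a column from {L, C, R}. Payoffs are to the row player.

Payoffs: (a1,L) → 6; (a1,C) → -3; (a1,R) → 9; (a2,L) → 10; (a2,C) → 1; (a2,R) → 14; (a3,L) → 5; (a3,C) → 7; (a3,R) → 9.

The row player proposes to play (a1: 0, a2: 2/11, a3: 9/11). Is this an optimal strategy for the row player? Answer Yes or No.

Against L this mix gives (2/11)·10 + (9/11)·5 = 65/11.
Against C this mix gives (2/11)·1 + (9/11)·7 = 65/11.
Against R this mix gives (2/11)·14 + (9/11)·9 = 109/11.
All of the column player's active replies (L, C) yield 65/11, and no column does worse for the row player. The mix makes the column player indifferent and guarantees 65/11, so it is optimal.

Yes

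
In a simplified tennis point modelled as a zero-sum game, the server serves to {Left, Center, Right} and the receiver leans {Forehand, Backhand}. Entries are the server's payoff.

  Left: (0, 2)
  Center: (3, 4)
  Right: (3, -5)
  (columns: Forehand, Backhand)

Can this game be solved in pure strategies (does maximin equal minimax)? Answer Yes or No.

Yes

Row minima: Left → 0, Center → 3, Right → -5; maximin = 3.
Column maxima: Forehand → 3, Backhand → 4; minimax = 3.
maximin = minimax = 3, so a saddle point exists.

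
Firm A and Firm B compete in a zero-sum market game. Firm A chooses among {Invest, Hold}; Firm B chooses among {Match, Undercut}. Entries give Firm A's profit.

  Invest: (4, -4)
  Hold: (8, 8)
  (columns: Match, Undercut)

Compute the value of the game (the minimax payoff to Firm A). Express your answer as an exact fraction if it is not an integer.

8

Row minima: Invest → -4, Hold → 8; maximin = 8.
Column maxima: Match → 8, Undercut → 8; minimax = 8.
Since maximin = minimax = 8, there is a saddle point and the value is 8.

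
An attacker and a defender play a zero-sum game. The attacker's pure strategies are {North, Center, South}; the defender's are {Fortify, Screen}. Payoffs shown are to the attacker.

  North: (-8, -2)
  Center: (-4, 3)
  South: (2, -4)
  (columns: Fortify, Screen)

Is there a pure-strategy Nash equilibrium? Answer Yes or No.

Row minima: North → -8, Center → -4, South → -4; maximin = -4.
Column maxima: Fortify → 2, Screen → 3; minimax = 2.
-4 ≠ 2, so no pure-strategy equilibrium exists.

No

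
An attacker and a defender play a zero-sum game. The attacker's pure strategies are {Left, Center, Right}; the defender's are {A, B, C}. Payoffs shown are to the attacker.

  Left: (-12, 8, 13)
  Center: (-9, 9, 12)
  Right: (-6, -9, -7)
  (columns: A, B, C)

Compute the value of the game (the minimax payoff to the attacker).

Row minima: Left → -12, Center → -9, Right → -9; maximin = -9.
Column maxima: A → -6, B → 9, C → 13; minimax = -6.
-9 ≠ -6, so there is no saddle point; optimal play is mixed.
C is strictly dominated by B (it gives the attacker strictly more in every row), so the defender never plays it.
With C eliminated, Left is strictly dominated by Center (Center gives the attacker strictly more in every remaining column), so the attacker never plays it.
On the remaining 2×2 (Center, Right vs A, B):
Let the attacker play Center with probability p. Expected payoff against A: (-9)p + (-6)(1−p) = −3p − 6; against B: 9p + (-9)(1−p) = 18p − 9.
Setting these equal: −3p − 6 = 18p − 9 ⇒ −21p = -3 ⇒ p = 1/7, and the value is (-3)·(1/7) − 6 = -45/7.
For the defender: with q = P(A), equating Center's and Right's payoffs gives −18q + 9 = 3q − 9 ⇒ q = 6/7.

-45/7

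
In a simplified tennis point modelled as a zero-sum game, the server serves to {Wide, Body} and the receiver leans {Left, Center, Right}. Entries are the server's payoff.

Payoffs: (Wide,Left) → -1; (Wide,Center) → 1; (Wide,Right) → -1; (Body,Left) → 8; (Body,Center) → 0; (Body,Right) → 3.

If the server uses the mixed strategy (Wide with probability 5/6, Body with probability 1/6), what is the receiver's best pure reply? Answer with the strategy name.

Right

If the receiver plays Left, the server's expected payoff is (5/6)·(-1) + (1/6)·8 = 1/2.
If the receiver plays Center, the server's expected payoff is (5/6)·1 + (1/6)·0 = 5/6.
If the receiver plays Right, the server's expected payoff is (5/6)·(-1) + (1/6)·3 = -1/3.
The receiver minimizes the server's payoff; the smallest is -1/3, so the best response is Right.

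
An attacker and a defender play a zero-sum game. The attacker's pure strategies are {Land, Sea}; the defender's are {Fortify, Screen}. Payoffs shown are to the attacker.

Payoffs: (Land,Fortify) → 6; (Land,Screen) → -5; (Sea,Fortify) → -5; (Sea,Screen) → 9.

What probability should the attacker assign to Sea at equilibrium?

Row minima: Land → -5, Sea → -5; maximin = -5.
Column maxima: Fortify → 6, Screen → 9; minimax = 6.
-5 ≠ 6, so there is no saddle point; optimal play is mixed.
Let the attacker play Land with probability p. Expected payoff against Fortify: 6p + (-5)(1−p) = 11p − 5; against Screen: (-5)p + 9(1−p) = −14p + 9.
Setting these equal: 11p − 5 = −14p + 9 ⇒ 25p = 14 ⇒ p = 14/25, and the value is (11)·(14/25) − 5 = 29/25.
For the defender: with q = P(Fortify), equating Land's and Sea's payoffs gives 11q − 5 = −14q + 9 ⇒ q = 14/25.

11/25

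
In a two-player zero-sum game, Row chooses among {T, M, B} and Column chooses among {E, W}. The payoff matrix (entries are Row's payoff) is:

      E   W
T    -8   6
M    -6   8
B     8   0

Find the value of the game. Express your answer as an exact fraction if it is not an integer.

32/11

Row minima: T → -8, M → -6, B → 0; maximin = 0.
Column maxima: E → 8, W → 8; minimax = 8.
0 ≠ 8, so there is no saddle point; optimal play is mixed.
T is strictly dominated by M, so Row never plays it.
On the remaining 2×2 (M, B vs E, W):
Let Row play M with probability p. Expected payoff against E: (-6)p + 8(1−p) = −14p + 8; against W: 8p + 0(1−p) = 8p.
Setting these equal: −14p + 8 = 8p ⇒ −22p = -8 ⇒ p = 4/11, and the value is (-14)·(4/11) + 8 = 32/11.
For Column: with q = P(E), equating M's and B's payoffs gives −14q + 8 = 8q ⇒ q = 4/11.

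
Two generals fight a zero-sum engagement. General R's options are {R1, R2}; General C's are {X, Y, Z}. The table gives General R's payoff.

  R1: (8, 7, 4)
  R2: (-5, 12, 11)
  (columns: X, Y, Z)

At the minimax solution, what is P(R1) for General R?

4/5

Row minima: R1 → 4, R2 → -5; maximin = 4.
Column maxima: X → 8, Y → 12, Z → 11; minimax = 8.
4 ≠ 8, so there is no saddle point; optimal play is mixed.
Y is strictly dominated by Z (it gives General R strictly more in every row), so General C never plays it.
On the remaining 2×2 (R1, R2 vs X, Z):
Let General R play R1 with probability p. Expected payoff against X: 8p + (-5)(1−p) = 13p − 5; against Z: 4p + 11(1−p) = −7p + 11.
Setting these equal: 13p − 5 = −7p + 11 ⇒ 20p = 16 ⇒ p = 4/5, and the value is (13)·(4/5) − 5 = 27/5.
For General C: with q = P(X), equating R1's and R2's payoffs gives 4q + 4 = −16q + 11 ⇒ q = 7/20.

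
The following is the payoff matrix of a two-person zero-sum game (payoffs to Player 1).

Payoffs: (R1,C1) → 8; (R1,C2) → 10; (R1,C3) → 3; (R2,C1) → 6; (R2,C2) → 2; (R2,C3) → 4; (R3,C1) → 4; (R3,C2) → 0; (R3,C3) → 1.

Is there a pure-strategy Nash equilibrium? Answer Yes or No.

No

Row minima: R1 → 3, R2 → 2, R3 → 0; maximin = 3.
Column maxima: C1 → 8, C2 → 10, C3 → 4; minimax = 4.
3 ≠ 4, so no pure-strategy equilibrium exists.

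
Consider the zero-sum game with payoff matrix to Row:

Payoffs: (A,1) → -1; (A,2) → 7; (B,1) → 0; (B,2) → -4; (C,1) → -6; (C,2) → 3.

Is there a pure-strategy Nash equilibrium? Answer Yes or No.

No

Row minima: A → -1, B → -4, C → -6; maximin = -1.
Column maxima: 1 → 0, 2 → 7; minimax = 0.
-1 ≠ 0, so no pure-strategy equilibrium exists.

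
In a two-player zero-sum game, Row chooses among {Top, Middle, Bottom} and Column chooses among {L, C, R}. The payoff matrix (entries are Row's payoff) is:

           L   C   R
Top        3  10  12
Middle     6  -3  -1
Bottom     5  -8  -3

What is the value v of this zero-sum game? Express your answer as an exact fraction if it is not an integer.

69/16

Row minima: Top → 3, Middle → -3, Bottom → -8; maximin = 3.
Column maxima: L → 6, C → 10, R → 12; minimax = 6.
3 ≠ 6, so there is no saddle point; optimal play is mixed.
Bottom is strictly dominated by Middle, so Row never plays it.
R is strictly dominated by C (it gives Row strictly more in every row), so Column never plays it.
On the remaining 2×2 (Top, Middle vs L, C):
Let Row play Top with probability p. Expected payoff against L: 3p + 6(1−p) = −3p + 6; against C: 10p + (-3)(1−p) = 13p − 3.
Setting these equal: −3p + 6 = 13p − 3 ⇒ −16p = -9 ⇒ p = 9/16, and the value is (-3)·(9/16) + 6 = 69/16.
For Column: with q = P(L), equating Top's and Middle's payoffs gives −7q + 10 = 9q − 3 ⇒ q = 13/16.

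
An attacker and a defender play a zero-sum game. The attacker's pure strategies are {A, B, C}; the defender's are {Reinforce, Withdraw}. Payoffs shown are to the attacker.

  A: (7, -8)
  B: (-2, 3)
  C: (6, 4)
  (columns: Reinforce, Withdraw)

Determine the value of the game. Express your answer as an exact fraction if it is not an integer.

Row minima: A → -8, B → -2, C → 4; maximin = 4.
Column maxima: Reinforce → 7, Withdraw → 4; minimax = 4.
Since maximin = minimax = 4, there is a saddle point and the value is 4.

4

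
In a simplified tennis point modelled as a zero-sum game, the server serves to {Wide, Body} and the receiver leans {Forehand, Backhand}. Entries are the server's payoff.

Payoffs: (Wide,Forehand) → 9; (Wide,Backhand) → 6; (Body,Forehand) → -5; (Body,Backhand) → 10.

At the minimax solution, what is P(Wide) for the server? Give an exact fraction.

Row minima: Wide → 6, Body → -5; maximin = 6.
Column maxima: Forehand → 9, Backhand → 10; minimax = 9.
6 ≠ 9, so there is no saddle point; optimal play is mixed.
Let the server play Wide with probability p. Expected payoff against Forehand: 9p + (-5)(1−p) = 14p − 5; against Backhand: 6p + 10(1−p) = −4p + 10.
Setting these equal: 14p − 5 = −4p + 10 ⇒ 18p = 15 ⇒ p = 5/6, and the value is (14)·(5/6) − 5 = 20/3.
For the receiver: with q = P(Forehand), equating Wide's and Body's payoffs gives 3q + 6 = −15q + 10 ⇒ q = 2/9.

5/6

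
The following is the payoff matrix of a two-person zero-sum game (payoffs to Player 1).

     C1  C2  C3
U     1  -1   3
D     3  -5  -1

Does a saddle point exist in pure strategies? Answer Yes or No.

Row minima: U → -1, D → -5; maximin = -1.
Column maxima: C1 → 3, C2 → -1, C3 → 3; minimax = -1.
maximin = minimax = -1, so a saddle point exists.

Yes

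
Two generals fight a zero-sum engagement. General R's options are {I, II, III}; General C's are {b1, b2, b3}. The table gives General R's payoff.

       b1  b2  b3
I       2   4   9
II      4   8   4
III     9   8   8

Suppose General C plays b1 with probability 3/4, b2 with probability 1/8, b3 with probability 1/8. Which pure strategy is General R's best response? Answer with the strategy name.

III

Expected payoff of I: (3/4)·2 + (1/8)·4 + (1/8)·9 = 25/8.
Expected payoff of II: (3/4)·4 + (1/8)·8 + (1/8)·4 = 9/2.
Expected payoff of III: (3/4)·9 + (1/8)·8 + (1/8)·8 = 35/4.
The largest is 35/4, so General R's best response is III.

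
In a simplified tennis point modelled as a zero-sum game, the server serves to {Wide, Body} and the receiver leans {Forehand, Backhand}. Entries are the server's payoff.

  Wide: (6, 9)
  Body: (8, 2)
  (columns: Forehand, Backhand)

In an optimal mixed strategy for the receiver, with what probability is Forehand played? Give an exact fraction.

7/9

Row minima: Wide → 6, Body → 2; maximin = 6.
Column maxima: Forehand → 8, Backhand → 9; minimax = 8.
6 ≠ 8, so there is no saddle point; optimal play is mixed.
Let the server play Wide with probability p. Expected payoff against Forehand: 6p + 8(1−p) = −2p + 8; against Backhand: 9p + 2(1−p) = 7p + 2.
Setting these equal: −2p + 8 = 7p + 2 ⇒ −9p = -6 ⇒ p = 2/3, and the value is (-2)·(2/3) + 8 = 20/3.
For the receiver: with q = P(Forehand), equating Wide's and Body's payoffs gives −3q + 9 = 6q + 2 ⇒ q = 7/9.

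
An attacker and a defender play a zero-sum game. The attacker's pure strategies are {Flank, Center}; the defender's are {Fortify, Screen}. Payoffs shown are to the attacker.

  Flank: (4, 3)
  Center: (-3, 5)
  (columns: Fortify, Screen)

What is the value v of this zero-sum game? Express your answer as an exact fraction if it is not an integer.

29/9

Row minima: Flank → 3, Center → -3; maximin = 3.
Column maxima: Fortify → 4, Screen → 5; minimax = 4.
3 ≠ 4, so there is no saddle point; optimal play is mixed.
Let the attacker play Flank with probability p. Expected payoff against Fortify: 4p + (-3)(1−p) = 7p − 3; against Screen: 3p + 5(1−p) = −2p + 5.
Setting these equal: 7p − 3 = −2p + 5 ⇒ 9p = 8 ⇒ p = 8/9, and the value is (7)·(8/9) − 3 = 29/9.
For the defender: with q = P(Fortify), equating Flank's and Center's payoffs gives q + 3 = −8q + 5 ⇒ q = 2/9.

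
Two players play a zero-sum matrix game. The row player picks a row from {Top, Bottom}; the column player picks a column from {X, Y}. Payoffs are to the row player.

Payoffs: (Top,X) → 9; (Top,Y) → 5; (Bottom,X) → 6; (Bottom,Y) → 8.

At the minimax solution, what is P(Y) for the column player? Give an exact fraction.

Row minima: Top → 5, Bottom → 6; maximin = 6.
Column maxima: X → 9, Y → 8; minimax = 8.
6 ≠ 8, so there is no saddle point; optimal play is mixed.
Let the row player play Top with probability p. Expected payoff against X: 9p + 6(1−p) = 3p + 6; against Y: 5p + 8(1−p) = −3p + 8.
Setting these equal: 3p + 6 = −3p + 8 ⇒ 6p = 2 ⇒ p = 1/3, and the value is (3)·(1/3) + 6 = 7.
For the column player: with q = P(X), equating Top's and Bottom's payoffs gives 4q + 5 = −2q + 8 ⇒ q = 1/2.

1/2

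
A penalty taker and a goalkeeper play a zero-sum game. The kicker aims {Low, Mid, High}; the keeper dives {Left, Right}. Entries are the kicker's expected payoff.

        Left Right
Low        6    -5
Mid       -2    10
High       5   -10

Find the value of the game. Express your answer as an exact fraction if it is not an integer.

50/23

Row minima: Low → -5, Mid → -2, High → -10; maximin = -2.
Column maxima: Left → 6, Right → 10; minimax = 6.
-2 ≠ 6, so there is no saddle point; optimal play is mixed.
High is strictly dominated by Low, so the kicker never plays it.
On the remaining 2×2 (Low, Mid vs Left, Right):
Let the kicker play Low with probability p. Expected payoff against Left: 6p + (-2)(1−p) = 8p − 2; against Right: (-5)p + 10(1−p) = −15p + 10.
Setting these equal: 8p − 2 = −15p + 10 ⇒ 23p = 12 ⇒ p = 12/23, and the value is (8)·(12/23) − 2 = 50/23.
For the keeper: with q = P(Left), equating Low's and Mid's payoffs gives 11q − 5 = −12q + 10 ⇒ q = 15/23.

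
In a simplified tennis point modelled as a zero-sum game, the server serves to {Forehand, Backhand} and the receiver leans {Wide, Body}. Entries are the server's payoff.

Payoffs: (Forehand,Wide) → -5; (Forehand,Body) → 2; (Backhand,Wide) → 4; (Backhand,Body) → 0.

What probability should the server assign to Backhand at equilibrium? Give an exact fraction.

7/11

Row minima: Forehand → -5, Backhand → 0; maximin = 0.
Column maxima: Wide → 4, Body → 2; minimax = 2.
0 ≠ 2, so there is no saddle point; optimal play is mixed.
Let the server play Forehand with probability p. Expected payoff against Wide: (-5)p + 4(1−p) = −9p + 4; against Body: 2p + 0(1−p) = 2p.
Setting these equal: −9p + 4 = 2p ⇒ −11p = -4 ⇒ p = 4/11, and the value is (-9)·(4/11) + 4 = 8/11.
For the receiver: with q = P(Wide), equating Forehand's and Backhand's payoffs gives −7q + 2 = 4q ⇒ q = 2/11.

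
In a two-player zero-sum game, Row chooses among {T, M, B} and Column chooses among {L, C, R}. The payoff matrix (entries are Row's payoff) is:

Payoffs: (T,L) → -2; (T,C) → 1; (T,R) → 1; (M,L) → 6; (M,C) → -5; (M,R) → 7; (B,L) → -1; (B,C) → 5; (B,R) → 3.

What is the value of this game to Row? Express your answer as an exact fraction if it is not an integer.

25/17

Row minima: T → -2, M → -5, B → -1; maximin = -1.
Column maxima: L → 6, C → 5, R → 7; minimax = 5.
-1 ≠ 5, so there is no saddle point; optimal play is mixed.
T is strictly dominated by B, so Row never plays it.
R is strictly dominated by L (it gives Row strictly more in every row), so Column never plays it.
On the remaining 2×2 (M, B vs L, C):
Let Row play M with probability p. Expected payoff against L: 6p + (-1)(1−p) = 7p − 1; against C: (-5)p + 5(1−p) = −10p + 5.
Setting these equal: 7p − 1 = −10p + 5 ⇒ 17p = 6 ⇒ p = 6/17, and the value is (7)·(6/17) − 1 = 25/17.
For Column: with q = P(L), equating M's and B's payoffs gives 11q − 5 = −6q + 5 ⇒ q = 10/17.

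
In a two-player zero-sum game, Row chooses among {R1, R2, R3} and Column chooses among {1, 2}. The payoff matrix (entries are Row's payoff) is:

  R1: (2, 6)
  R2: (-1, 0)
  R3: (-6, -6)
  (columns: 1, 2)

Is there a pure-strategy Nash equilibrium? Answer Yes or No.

Row minima: R1 → 2, R2 → -1, R3 → -6; maximin = 2.
Column maxima: 1 → 2, 2 → 6; minimax = 2.
maximin = minimax = 2, so a saddle point exists.

Yes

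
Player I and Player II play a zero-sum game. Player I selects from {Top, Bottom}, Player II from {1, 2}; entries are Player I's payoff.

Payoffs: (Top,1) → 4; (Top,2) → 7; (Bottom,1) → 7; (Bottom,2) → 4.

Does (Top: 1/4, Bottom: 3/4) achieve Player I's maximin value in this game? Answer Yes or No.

Against 1 this mix gives (1/4)·4 + (3/4)·7 = 25/4.
Against 2 this mix gives (1/4)·7 + (3/4)·4 = 19/4.
Player II will play 2, holding Player I to 19/4. Shifting weight toward the row that does better against 2 would raise this floor (the equalizing mix achieves 11/2 against both 2 and 1), so the proposed strategy is not optimal.

No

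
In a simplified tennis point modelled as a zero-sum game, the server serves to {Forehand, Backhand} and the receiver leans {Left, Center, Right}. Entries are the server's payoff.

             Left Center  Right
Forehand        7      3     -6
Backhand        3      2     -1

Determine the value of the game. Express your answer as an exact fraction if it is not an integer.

Row minima: Forehand → -6, Backhand → -1; maximin = -1.
Column maxima: Left → 7, Center → 3, Right → -1; minimax = -1.
Since maximin = minimax = -1, there is a saddle point and the value is -1.

-1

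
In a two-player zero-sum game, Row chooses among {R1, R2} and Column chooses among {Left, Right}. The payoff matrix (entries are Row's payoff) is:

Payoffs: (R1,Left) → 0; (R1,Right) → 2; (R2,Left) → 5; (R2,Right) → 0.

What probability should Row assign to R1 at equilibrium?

Row minima: R1 → 0, R2 → 0; maximin = 0.
Column maxima: Left → 5, Right → 2; minimax = 2.
0 ≠ 2, so there is no saddle point; optimal play is mixed.
Let Row play R1 with probability p. Expected payoff against Left: 0p + 5(1−p) = −5p + 5; against Right: 2p + 0(1−p) = 2p.
Setting these equal: −5p + 5 = 2p ⇒ −7p = -5 ⇒ p = 5/7, and the value is (-5)·(5/7) + 5 = 10/7.
For Column: with q = P(Left), equating R1's and R2's payoffs gives −2q + 2 = 5q ⇒ q = 2/7.

5/7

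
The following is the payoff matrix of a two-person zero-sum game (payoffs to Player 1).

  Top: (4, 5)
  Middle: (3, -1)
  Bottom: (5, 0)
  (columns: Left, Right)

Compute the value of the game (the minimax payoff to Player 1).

25/6

Row minima: Top → 4, Middle → -1, Bottom → 0; maximin = 4.
Column maxima: Left → 5, Right → 5; minimax = 5.
4 ≠ 5, so there is no saddle point; optimal play is mixed.
Middle is strictly dominated by Top, so Player 1 never plays it.
On the remaining 2×2 (Top, Bottom vs Left, Right):
Let Player 1 play Top with probability p. Expected payoff against Left: 4p + 5(1−p) = −p + 5; against Right: 5p + 0(1−p) = 5p.
Setting these equal: −p + 5 = 5p ⇒ −6p = -5 ⇒ p = 5/6, and the value is (-1)·(5/6) + 5 = 25/6.
For Player 2: with q = P(Left), equating Top's and Bottom's payoffs gives −q + 5 = 5q ⇒ q = 5/6.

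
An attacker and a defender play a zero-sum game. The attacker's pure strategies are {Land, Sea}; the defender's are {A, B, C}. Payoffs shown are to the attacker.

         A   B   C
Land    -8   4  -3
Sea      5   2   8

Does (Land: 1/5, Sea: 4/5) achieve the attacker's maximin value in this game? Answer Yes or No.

Against A this mix gives (1/5)·(-8) + (4/5)·5 = 12/5.
Against B this mix gives (1/5)·4 + (4/5)·2 = 12/5.
Against C this mix gives (1/5)·(-3) + (4/5)·8 = 29/5.
All of the defender's active replies (A, B) yield 12/5, and no column does worse for the attacker. The mix makes the defender indifferent and guarantees 12/5, so it is optimal.

Yes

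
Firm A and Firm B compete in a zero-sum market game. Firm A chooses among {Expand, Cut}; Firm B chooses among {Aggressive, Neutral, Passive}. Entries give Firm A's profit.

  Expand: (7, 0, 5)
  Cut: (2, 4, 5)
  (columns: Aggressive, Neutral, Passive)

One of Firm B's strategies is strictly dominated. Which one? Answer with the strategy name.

Passive

Neutral holds Firm A's payoff strictly below Passive in every row: 0 < 5, 4 < 5.
So Passive is strictly dominated for Firm B.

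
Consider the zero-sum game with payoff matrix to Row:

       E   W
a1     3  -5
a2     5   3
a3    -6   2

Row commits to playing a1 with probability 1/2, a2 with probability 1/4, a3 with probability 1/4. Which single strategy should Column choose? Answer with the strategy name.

If Column plays E, Row's expected payoff is (1/2)·3 + (1/4)·5 + (1/4)·(-6) = 5/4.
If Column plays W, Row's expected payoff is (1/2)·(-5) + (1/4)·3 + (1/4)·2 = -5/4.
Column minimizes Row's payoff; the smallest is -5/4, so the best response is W.

W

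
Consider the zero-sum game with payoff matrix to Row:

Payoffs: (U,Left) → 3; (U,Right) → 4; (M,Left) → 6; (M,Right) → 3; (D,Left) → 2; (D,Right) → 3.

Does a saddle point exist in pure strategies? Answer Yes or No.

Row minima: U → 3, M → 3, D → 2; maximin = 3.
Column maxima: Left → 6, Right → 4; minimax = 4.
3 ≠ 4, so no pure-strategy equilibrium exists.

No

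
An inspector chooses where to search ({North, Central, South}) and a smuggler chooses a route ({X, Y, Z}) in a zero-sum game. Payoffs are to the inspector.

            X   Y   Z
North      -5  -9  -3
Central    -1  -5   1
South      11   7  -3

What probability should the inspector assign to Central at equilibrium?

Row minima: North → -9, Central → -5, South → -3; maximin = -3.
Column maxima: X → 11, Y → 7, Z → 1; minimax = 1.
-3 ≠ 1, so there is no saddle point; optimal play is mixed.
North is strictly dominated by Central, so the inspector never plays it.
X is strictly dominated by Y (it gives the inspector strictly more in every row), so the smuggler never plays it.
On the remaining 2×2 (Central, South vs Y, Z):
Let the inspector play Central with probability p. Expected payoff against Y: (-5)p + 7(1−p) = −12p + 7; against Z: 1p + (-3)(1−p) = 4p − 3.
Setting these equal: −12p + 7 = 4p − 3 ⇒ −16p = -10 ⇒ p = 5/8, and the value is (-12)·(5/8) + 7 = -1/2.
For the smuggler: with q = P(Y), equating Central's and South's payoffs gives −6q + 1 = 10q − 3 ⇒ q = 1/4.

5/8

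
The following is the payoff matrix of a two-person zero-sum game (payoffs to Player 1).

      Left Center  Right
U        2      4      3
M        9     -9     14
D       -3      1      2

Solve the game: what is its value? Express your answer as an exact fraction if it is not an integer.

Row minima: U → 2, M → -9, D → -3; maximin = 2.
Column maxima: Left → 9, Center → 4, Right → 14; minimax = 4.
2 ≠ 4, so there is no saddle point; optimal play is mixed.
D is strictly dominated by U, so Player 1 never plays it.
Right is strictly dominated by Left (it gives Player 1 strictly more in every row), so Player 2 never plays it.
On the remaining 2×2 (U, M vs Left, Center):
Let Player 1 play U with probability p. Expected payoff against Left: 2p + 9(1−p) = −7p + 9; against Center: 4p + (-9)(1−p) = 13p − 9.
Setting these equal: −7p + 9 = 13p − 9 ⇒ −20p = -18 ⇒ p = 9/10, and the value is (-7)·(9/10) + 9 = 27/10.
For Player 2: with q = P(Left), equating U's and M's payoffs gives −2q + 4 = 18q − 9 ⇒ q = 13/20.

27/10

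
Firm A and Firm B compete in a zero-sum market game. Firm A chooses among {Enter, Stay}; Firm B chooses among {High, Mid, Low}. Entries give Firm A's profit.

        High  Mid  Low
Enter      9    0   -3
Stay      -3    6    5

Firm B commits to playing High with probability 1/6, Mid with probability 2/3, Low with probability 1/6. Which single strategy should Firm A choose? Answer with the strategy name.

Expected payoff of Enter: (1/6)·9 + (2/3)·0 + (1/6)·(-3) = 1.
Expected payoff of Stay: (1/6)·(-3) + (2/3)·6 + (1/6)·5 = 13/3.
The largest is 13/3, so Firm A's best response is Stay.

Stay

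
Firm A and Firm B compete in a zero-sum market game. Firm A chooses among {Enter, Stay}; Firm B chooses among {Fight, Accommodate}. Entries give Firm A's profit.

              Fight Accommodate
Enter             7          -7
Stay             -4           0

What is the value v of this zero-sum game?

-14/9

Row minima: Enter → -7, Stay → -4; maximin = -4.
Column maxima: Fight → 7, Accommodate → 0; minimax = 0.
-4 ≠ 0, so there is no saddle point; optimal play is mixed.
Let Firm A play Enter with probability p. Expected payoff against Fight: 7p + (-4)(1−p) = 11p − 4; against Accommodate: (-7)p + 0(1−p) = −7p.
Setting these equal: 11p − 4 = −7p ⇒ 18p = 4 ⇒ p = 2/9, and the value is (11)·(2/9) − 4 = -14/9.
For Firm B: with q = P(Fight), equating Enter's and Stay's payoffs gives 14q − 7 = −4q ⇒ q = 7/18.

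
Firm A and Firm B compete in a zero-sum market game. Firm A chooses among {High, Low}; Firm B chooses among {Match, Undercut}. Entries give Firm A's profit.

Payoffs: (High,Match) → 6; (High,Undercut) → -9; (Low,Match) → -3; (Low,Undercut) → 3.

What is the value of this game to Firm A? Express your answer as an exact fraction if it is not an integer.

-3/7

Row minima: High → -9, Low → -3; maximin = -3.
Column maxima: Match → 6, Undercut → 3; minimax = 3.
-3 ≠ 3, so there is no saddle point; optimal play is mixed.
Let Firm A play High with probability p. Expected payoff against Match: 6p + (-3)(1−p) = 9p − 3; against Undercut: (-9)p + 3(1−p) = −12p + 3.
Setting these equal: 9p − 3 = −12p + 3 ⇒ 21p = 6 ⇒ p = 2/7, and the value is (9)·(2/7) − 3 = -3/7.
For Firm B: with q = P(Match), equating High's and Low's payoffs gives 15q − 9 = −6q + 3 ⇒ q = 4/7.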